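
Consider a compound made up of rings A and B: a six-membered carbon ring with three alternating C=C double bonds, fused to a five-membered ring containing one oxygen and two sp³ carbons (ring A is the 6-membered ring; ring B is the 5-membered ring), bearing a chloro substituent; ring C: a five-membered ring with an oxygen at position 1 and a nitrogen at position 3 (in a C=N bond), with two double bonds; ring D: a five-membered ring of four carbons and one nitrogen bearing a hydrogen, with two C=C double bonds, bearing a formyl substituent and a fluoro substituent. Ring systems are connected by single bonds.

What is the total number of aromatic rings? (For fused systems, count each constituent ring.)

3

Ring A has a continuous p-orbital overlap around the ring; 3 ring double bonds give 6 π electrons. 6 = 4(1)+2, so ring A is aromatic (benzene ring).
Ring B has two sp³ carbons, so it is not fully conjugated — not aromatic (oxolane ring).
Ring C has a continuous p-orbital overlap around the ring; 2 ring double bonds (4 π electrons) plus a heteroatom lone pair (2) give 6 π electrons. That satisfies 4n+2 with n=1, so ring C is aromatic (oxazole).
Ring D is fully conjugated (every ring atom contributes a p orbital); 2 ring double bonds (4 π electrons) plus a heteroatom lone pair (2) give 6 π electrons. Since 6 = 4n+2 (n=1), ring D is aromatic (pyrrole).
Aromatic: A, C, D. Total: 3.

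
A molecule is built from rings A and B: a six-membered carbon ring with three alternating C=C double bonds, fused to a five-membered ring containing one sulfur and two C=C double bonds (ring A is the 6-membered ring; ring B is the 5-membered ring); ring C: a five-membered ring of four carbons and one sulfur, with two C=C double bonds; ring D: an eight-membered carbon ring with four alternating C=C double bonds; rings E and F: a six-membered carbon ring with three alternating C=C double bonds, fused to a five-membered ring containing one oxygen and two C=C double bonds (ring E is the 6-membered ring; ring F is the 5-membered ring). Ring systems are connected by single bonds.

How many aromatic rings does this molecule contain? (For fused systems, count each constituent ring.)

5

Rings A and B form a fused bicyclic system (with one sulfur) with 9 sp² atoms and 10 π electrons from ring double bonds plus a heteroatom lone pair. 10 = 4(2)+2, so the system is aromatic and both rings count as aromatic (benzothiophene).
Ring C is planar and fully conjugated; 2 ring double bonds (4 π electrons) plus a heteroatom lone pair (2) give 6 π electrons. That satisfies 4n+2 with n=1, so ring C is aromatic (thiophene).
Ring D has only sp² ring atoms; a planar conformation would have a fully conjugated π system of 8 electrons. But 8 = 4(2), which is 4n not 4n+2, so ring D is not aromatic (cyclooctatetraene) — cyclooctatetraene distorts into a non-planar tub to avoid antiaromaticity.
Rings E and F form a fused bicyclic system (with one oxygen) with 9 sp² atoms and 10 π electrons from ring double bonds plus a heteroatom lone pair. 10 = 4(2)+2, so the system is aromatic and both rings count as aromatic (benzofuran).
Aromatic: A, B, C, E, F. Total: 5.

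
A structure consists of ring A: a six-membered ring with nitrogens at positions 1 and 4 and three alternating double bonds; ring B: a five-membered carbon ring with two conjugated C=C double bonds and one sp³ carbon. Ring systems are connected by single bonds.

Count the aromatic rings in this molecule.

1

Ring A is fully conjugated (every ring atom contributes a p orbital); 3 ring double bonds give 6 π electrons. That satisfies 4n+2 with n=1, so ring A is aromatic (pyrazine).
Ring B has one sp³ carbon, so it is not fully conjugated — not aromatic (cyclopentadiene).
Aromatic: A. Total: 1.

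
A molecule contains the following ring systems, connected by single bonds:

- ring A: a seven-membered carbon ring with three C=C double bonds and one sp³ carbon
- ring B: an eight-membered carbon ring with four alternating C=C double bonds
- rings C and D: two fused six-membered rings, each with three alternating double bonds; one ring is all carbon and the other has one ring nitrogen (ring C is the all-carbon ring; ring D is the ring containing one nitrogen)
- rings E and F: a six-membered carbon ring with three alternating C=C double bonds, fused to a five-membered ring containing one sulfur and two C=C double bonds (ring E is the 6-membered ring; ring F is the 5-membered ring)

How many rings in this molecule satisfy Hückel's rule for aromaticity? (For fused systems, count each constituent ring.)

Ring A has one sp³ carbon, so it is not fully conjugated — not aromatic (cycloheptatriene).
Ring B has only sp² ring atoms; a planar conformation would have a fully conjugated π system of 8 electrons. But 8 = 4(2), which is 4n not 4n+2, so ring B is not aromatic (cyclooctatetraene) — cyclooctatetraene distorts into a non-planar tub to avoid antiaromaticity.
Rings C and D form a fused bicyclic system (with one nitrogen) with 10 sp² atoms and 10 π electrons from ring double bonds. 10 = 4(2)+2, so the system is aromatic and both rings count as aromatic (quinoline).
Rings E and F form a fused bicyclic system (with one sulfur) with 9 sp² atoms and 10 π electrons from ring double bonds plus a heteroatom lone pair. 10 = 4(2)+2, so the system is aromatic and both rings count as aromatic (benzothiophene).
Aromatic: C, D, E, F. Total: 4.

4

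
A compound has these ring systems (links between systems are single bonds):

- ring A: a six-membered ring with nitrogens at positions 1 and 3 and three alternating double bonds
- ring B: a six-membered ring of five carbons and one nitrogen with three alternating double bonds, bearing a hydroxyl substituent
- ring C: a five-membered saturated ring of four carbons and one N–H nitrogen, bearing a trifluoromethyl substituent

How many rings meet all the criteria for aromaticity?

Ring A is fully conjugated (every ring atom contributes a p orbital); 3 ring double bonds give 6 π electrons. 6 = 4(1)+2, so ring A is aromatic (pyrimidine).
Ring B has a continuous p-orbital overlap around the ring; 3 ring double bonds give 6 π electrons. 6 = 4(1)+2, so ring B is aromatic (pyridine).
Ring C has only sp³ atoms, so it is not fully conjugated — not aromatic (pyrrolidine).
Aromatic: A, B. Total: 2.

2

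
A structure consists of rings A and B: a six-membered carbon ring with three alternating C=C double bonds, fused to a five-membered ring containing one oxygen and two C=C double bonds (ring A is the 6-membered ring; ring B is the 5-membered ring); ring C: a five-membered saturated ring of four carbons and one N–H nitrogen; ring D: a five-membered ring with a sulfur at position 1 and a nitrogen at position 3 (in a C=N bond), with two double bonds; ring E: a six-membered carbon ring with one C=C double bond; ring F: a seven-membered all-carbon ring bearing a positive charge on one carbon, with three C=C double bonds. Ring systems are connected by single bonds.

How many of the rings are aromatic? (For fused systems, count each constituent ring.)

4

Rings A and B form a fused bicyclic system (with one oxygen) with 9 sp² atoms and 10 π electrons from ring double bonds plus a heteroatom lone pair. 10 = 4(2)+2, so the system is aromatic and both rings count as aromatic (benzofuran).
Ring C has only sp³ atoms, so it is not fully conjugated — not aromatic (pyrrolidine).
Ring D has a continuous p-orbital overlap around the ring; 2 ring double bonds (4 π electrons) plus a heteroatom lone pair (2) give 6 π electrons. That satisfies 4n+2 with n=1, so ring D is aromatic (thiazole).
Ring E has four sp³ carbons, so it is not fully conjugated — not aromatic (cyclohexene).
Ring F is fully conjugated (every ring atom contributes a p orbital); 3 ring double bonds (6 π electrons) plus the carbocation's empty p orbital (0, but keeps the ring conjugated) give 6 π electrons. That satisfies 4n+2 with n=1, so ring F is aromatic (tropylium cation).
Aromatic: A, B, D, F. Total: 4.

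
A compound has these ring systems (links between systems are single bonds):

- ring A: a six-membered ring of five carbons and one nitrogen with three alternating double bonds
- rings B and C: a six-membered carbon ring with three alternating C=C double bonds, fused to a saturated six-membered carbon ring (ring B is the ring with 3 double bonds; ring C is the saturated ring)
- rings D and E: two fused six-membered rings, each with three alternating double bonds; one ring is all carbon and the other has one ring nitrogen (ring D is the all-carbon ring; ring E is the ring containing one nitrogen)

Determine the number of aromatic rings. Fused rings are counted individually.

Ring A has a continuous p-orbital overlap around the ring; 3 ring double bonds give 6 π electrons. 6 = 4(1)+2, so ring A is aromatic (pyridine).
Ring B is fully conjugated (every ring atom contributes a p orbital); 3 ring double bonds give 6 π electrons. Since 6 = 4n+2 (n=1), ring B is aromatic (benzene ring).
Ring C has four sp³ carbons, so it is not fully conjugated — not aromatic (cyclohexane ring).
Rings D and E form a fused bicyclic system (with one nitrogen) with 10 sp² atoms and 10 π electrons from ring double bonds. 10 = 4(2)+2, so the system is aromatic and both rings count as aromatic (quinoline).
Aromatic: A, B, D, E. Total: 4.

4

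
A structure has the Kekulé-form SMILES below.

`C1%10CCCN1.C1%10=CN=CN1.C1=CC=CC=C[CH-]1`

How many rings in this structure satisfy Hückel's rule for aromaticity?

The SMILES encodes a five-membered saturated ring of four carbons and one N–H nitrogen; a five-membered ring with nitrogens at positions 1 and 3 (one bearing H, one in a C=N bond) and two double bonds; a seven-membered all-carbon ring bearing a negative charge on one carbon, with three C=C double bonds.
The 5-membered ring with one N–H has only sp³ atoms, so it is not fully conjugated — not aromatic (pyrrolidine).
The 5-membered ring with two nitrogens (one N–H, one =N–) is fully conjugated (every ring atom contributes a p orbital); 2 ring double bonds (4 π electrons) plus a heteroatom lone pair (2) give 6 π electrons. That satisfies 4n+2 with n=1, so it is aromatic (imidazole).
The 7-membered ring has only sp² ring atoms; a planar conformation would have a fully conjugated π system of 8 electrons. But 8 = 4(2), which is 4n not 4n+2, so it is not aromatic (cycloheptatrienyl anion).
1 of the 3 rings is aromatic. Total: 1.

1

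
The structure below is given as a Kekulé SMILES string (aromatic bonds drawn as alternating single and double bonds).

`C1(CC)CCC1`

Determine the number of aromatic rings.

The SMILES encodes a four-membered saturated carbon ring.
The 4-membered ring has only sp³ atoms, so it is not fully conjugated — not aromatic (cyclobutane).

0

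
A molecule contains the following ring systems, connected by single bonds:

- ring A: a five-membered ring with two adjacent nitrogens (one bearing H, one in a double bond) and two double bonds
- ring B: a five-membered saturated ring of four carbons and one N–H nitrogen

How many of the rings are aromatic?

1

Ring A has a continuous p-orbital overlap around the ring; 2 ring double bonds (4 π electrons) plus a heteroatom lone pair (2) give 6 π electrons. 6 = 4(1)+2, so ring A is aromatic (pyrazole).
Ring B has only sp³ atoms, so it is not fully conjugated — not aromatic (pyrrolidine).
Aromatic: A. Total: 1.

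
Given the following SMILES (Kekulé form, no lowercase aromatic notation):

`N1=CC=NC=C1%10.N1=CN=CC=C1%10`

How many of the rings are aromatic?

2

The SMILES encodes a six-membered ring with nitrogens at positions 1 and 4 and three alternating double bonds; a six-membered ring with nitrogens at positions 1 and 3 and three alternating double bonds.
The 6-membered ring with two nitrogens (1,4) is fully conjugated (every ring atom contributes a p orbital); 3 ring double bonds give 6 π electrons. Since 6 = 4n+2 (n=1), it is aromatic (pyrazine).
The 6-membered ring with two nitrogens (1,3) is planar and fully conjugated; 3 ring double bonds give 6 π electrons. 6 = 4(1)+2, so it is aromatic (pyrimidine).
2 of the 2 rings are aromatic. Total: 2.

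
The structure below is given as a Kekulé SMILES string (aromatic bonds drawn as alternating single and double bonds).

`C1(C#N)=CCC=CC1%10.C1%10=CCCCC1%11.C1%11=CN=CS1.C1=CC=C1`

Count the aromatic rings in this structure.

1

The SMILES encodes a six-membered carbon ring with two isolated C=C double bonds and two sp³ carbons; a six-membered carbon ring with one C=C double bond; a five-membered ring with a sulfur at position 1 and a nitrogen at position 3 (in a C=N bond), with two double bonds; a four-membered carbon ring with two alternating C=C double bonds.
The 6-membered ring has two sp³ carbons, so it is not fully conjugated — not aromatic (1,4-cyclohexadiene).
The second 6-membered ring has four sp³ carbons, so it is not fully conjugated — not aromatic (cyclohexene).
The 5-membered ring with one sulfur and one =N– is planar and fully conjugated; 2 ring double bonds (4 π electrons) plus a heteroatom lone pair (2) give 6 π electrons. 6 = 4(1)+2, so it is aromatic (thiazole).
The 4-membered ring has only sp² ring atoms; a planar conformation would have a fully conjugated π system of 4 electrons. But 4 = 4(1), which is 4n not 4n+2, so it is not aromatic (cyclobutadiene) — cyclobutadiene is antiaromatic and distorts to a rectangle.
1 of the 4 rings is aromatic. Total: 1.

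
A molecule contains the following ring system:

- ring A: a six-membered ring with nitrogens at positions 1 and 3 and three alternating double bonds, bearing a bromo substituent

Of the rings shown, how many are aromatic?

Ring A is planar and fully conjugated; 3 ring double bonds give 6 π electrons. 6 = 4(1)+2, so ring A is aromatic (pyrimidine).

1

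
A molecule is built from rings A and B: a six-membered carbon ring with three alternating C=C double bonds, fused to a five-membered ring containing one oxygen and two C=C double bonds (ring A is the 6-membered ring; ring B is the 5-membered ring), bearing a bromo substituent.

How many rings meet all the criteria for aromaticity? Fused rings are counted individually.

2

Rings A and B form a fused bicyclic system (with one oxygen) with 9 sp² atoms and 10 π electrons from ring double bonds plus a heteroatom lone pair. 10 = 4(2)+2, so the system is aromatic and both rings count as aromatic (benzofuran).
Aromatic: A, B. Total: 2.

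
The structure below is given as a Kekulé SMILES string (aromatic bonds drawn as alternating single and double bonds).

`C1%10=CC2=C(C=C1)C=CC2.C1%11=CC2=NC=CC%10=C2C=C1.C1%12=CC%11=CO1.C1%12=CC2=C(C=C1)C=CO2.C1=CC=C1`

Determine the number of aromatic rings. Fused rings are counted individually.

6

The SMILES encodes a six-membered carbon ring with three alternating C=C double bonds, fused to a five-membered carbon ring containing one C=C double bond and one sp³ carbon; two fused six-membered rings, each with three alternating double bonds; one ring is all carbon and the other has one ring nitrogen; a five-membered ring of four carbons and one oxygen, with two C=C double bonds; a six-membered carbon ring with three alternating C=C double bonds, fused to a five-membered ring containing one oxygen and two C=C double bonds; a four-membered carbon ring with two alternating C=C double bonds.
The 6-membered ring is planar and fully conjugated; 3 ring double bonds give 6 π electrons. 6 = 4(1)+2, so it is aromatic (benzene ring).
The 5-membered ring has one sp³ carbon, so it is not fully conjugated — not aromatic (cyclopentene ring).
The fused 6/6-membered bicyclic (with one nitrogen) is a single π system with 10 sp² atoms and 10 π electrons from ring double bonds. 10 = 4(2)+2, so the system is aromatic and both rings count as aromatic (quinoline).
The 5-membered ring with one oxygen is planar and fully conjugated; 2 ring double bonds (4 π electrons) plus a heteroatom lone pair (2) give 6 π electrons. That satisfies 4n+2 with n=1, so it is aromatic (furan).
The fused 6/5-membered bicyclic (with one oxygen) is a single π system with 9 sp² atoms and 10 π electrons from ring double bonds plus a heteroatom lone pair. 10 = 4(2)+2, so the system is aromatic and both rings count as aromatic (benzofuran).
The 4-membered ring has only sp² ring atoms; a planar conformation would have a fully conjugated π system of 4 electrons. But 4 = 4(1), which is 4n not 4n+2, so it is not aromatic (cyclobutadiene) — cyclobutadiene is antiaromatic and distorts to a rectangle.
6 of the 8 rings are aromatic. Total: 6.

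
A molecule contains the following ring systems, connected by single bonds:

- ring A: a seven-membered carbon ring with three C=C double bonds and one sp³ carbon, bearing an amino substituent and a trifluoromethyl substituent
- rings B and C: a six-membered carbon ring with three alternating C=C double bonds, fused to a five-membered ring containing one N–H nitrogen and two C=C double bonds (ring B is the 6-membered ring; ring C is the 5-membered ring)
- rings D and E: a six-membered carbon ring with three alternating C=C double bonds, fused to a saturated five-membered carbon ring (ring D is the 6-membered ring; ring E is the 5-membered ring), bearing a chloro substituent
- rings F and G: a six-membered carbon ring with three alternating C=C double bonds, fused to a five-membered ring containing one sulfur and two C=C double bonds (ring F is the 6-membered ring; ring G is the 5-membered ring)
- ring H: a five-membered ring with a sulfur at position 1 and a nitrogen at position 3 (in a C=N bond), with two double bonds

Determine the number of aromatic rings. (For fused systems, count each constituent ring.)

Ring A has one sp³ carbon, so it is not fully conjugated — not aromatic (cycloheptatriene).
Rings B and C form a fused bicyclic system (with one N–H) with 9 sp² atoms and 10 π electrons from ring double bonds plus a heteroatom lone pair. 10 = 4(2)+2, so the system is aromatic and both rings count as aromatic (indole).
Ring D has a continuous p-orbital overlap around the ring; 3 ring double bonds give 6 π electrons. 6 = 4(1)+2, so ring D is aromatic (benzene ring).
Ring E has three sp³ carbons, so it is not fully conjugated — not aromatic (cyclopentane ring).
Rings F and G form a fused bicyclic system (with one sulfur) with 9 sp² atoms and 10 π electrons from ring double bonds plus a heteroatom lone pair. 10 = 4(2)+2, so the system is aromatic and both rings count as aromatic (benzothiophene).
Ring H has a continuous p-orbital overlap around the ring; 2 ring double bonds (4 π electrons) plus a heteroatom lone pair (2) give 6 π electrons. That satisfies 4n+2 with n=1, so ring H is aromatic (thiazole).
Aromatic: B, C, D, F, G, H. Total: 6.

6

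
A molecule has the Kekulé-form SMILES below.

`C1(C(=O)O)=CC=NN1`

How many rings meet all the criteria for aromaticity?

1

The SMILES encodes a five-membered ring with two adjacent nitrogens (one bearing H, one in a double bond) and two double bonds.
The 5-membered ring with two adjacent nitrogens (one N–H, one =N–) has a continuous p-orbital overlap around the ring; 2 ring double bonds (4 π electrons) plus a heteroatom lone pair (2) give 6 π electrons. 6 = 4(1)+2, so it is aromatic (pyrazole).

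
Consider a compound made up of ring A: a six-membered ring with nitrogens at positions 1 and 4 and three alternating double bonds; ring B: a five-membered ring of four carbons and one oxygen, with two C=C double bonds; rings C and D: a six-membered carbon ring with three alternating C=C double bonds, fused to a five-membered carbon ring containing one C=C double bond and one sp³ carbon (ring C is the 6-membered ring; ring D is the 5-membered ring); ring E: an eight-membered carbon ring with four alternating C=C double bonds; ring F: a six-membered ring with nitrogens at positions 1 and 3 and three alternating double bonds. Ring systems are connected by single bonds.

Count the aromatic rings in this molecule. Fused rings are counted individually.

Ring A has a continuous p-orbital overlap around the ring; 3 ring double bonds give 6 π electrons. Since 6 = 4n+2 (n=1), ring A is aromatic (pyrazine).
Ring B has a continuous p-orbital overlap around the ring; 2 ring double bonds (4 π electrons) plus a heteroatom lone pair (2) give 6 π electrons. Since 6 = 4n+2 (n=1), ring B is aromatic (furan).
Ring C has a continuous p-orbital overlap around the ring; 3 ring double bonds give 6 π electrons. That satisfies 4n+2 with n=1, so ring C is aromatic (benzene ring).
Ring D has one sp³ carbon, so it is not fully conjugated — not aromatic (cyclopentene ring).
Ring E has only sp² ring atoms; a planar conformation would have a fully conjugated π system of 8 electrons. But 8 = 4(2), which is 4n not 4n+2, so ring E is not aromatic (cyclooctatetraene) — cyclooctatetraene distorts into a non-planar tub to avoid antiaromaticity.
Ring F is fully conjugated (every ring atom contributes a p orbital); 3 ring double bonds give 6 π electrons. 6 = 4(1)+2, so ring F is aromatic (pyrimidine).
Aromatic: A, B, C, F. Total: 4.

4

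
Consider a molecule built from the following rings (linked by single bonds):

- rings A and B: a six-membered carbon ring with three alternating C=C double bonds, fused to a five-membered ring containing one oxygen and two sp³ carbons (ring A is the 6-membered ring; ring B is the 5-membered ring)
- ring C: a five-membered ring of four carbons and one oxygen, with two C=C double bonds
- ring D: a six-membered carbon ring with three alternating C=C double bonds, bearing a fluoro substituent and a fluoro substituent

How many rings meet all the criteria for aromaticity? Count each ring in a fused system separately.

Ring A is fully conjugated (every ring atom contributes a p orbital); 3 ring double bonds give 6 π electrons. Since 6 = 4n+2 (n=1), ring A is aromatic (benzene ring).
Ring B has two sp³ carbons, so it is not fully conjugated — not aromatic (oxolane ring).
Ring C is fully conjugated (every ring atom contributes a p orbital); 2 ring double bonds (4 π electrons) plus a heteroatom lone pair (2) give 6 π electrons. Since 6 = 4n+2 (n=1), ring C is aromatic (furan).
Ring D is planar and fully conjugated; 3 ring double bonds give 6 π electrons. That satisfies 4n+2 with n=1, so ring D is aromatic (benzene).
Aromatic: A, C, D. Total: 3.

3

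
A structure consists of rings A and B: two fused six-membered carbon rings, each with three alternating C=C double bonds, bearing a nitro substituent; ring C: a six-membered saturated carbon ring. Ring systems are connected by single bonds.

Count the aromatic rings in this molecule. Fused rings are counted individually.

2

Rings A and B form a fused bicyclic system with 10 sp² atoms and 10 π electrons from ring double bonds. 10 = 4(2)+2, so the system is aromatic and both rings count as aromatic (naphthalene).
Ring C has only sp³ atoms, so it is not fully conjugated — not aromatic (cyclohexane).
Aromatic: A, B. Total: 2.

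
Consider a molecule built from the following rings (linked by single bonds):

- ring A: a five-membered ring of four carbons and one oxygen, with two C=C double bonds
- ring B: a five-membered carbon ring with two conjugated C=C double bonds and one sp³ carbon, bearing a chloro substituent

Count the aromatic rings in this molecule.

1

Ring A has a continuous p-orbital overlap around the ring; 2 ring double bonds (4 π electrons) plus a heteroatom lone pair (2) give 6 π electrons. Since 6 = 4n+2 (n=1), ring A is aromatic (furan).
Ring B has one sp³ carbon, so it is not fully conjugated — not aromatic (cyclopentadiene).
Aromatic: A. Total: 1.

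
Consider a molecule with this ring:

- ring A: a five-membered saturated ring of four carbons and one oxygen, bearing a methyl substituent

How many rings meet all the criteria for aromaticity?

Ring A has only sp³ atoms, so it is not fully conjugated — not aromatic (tetrahydrofuran).

0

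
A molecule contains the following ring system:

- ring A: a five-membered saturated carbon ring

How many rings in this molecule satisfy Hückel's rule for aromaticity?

0

Ring A has only sp³ atoms, so it is not fully conjugated — not aromatic (cyclopentane).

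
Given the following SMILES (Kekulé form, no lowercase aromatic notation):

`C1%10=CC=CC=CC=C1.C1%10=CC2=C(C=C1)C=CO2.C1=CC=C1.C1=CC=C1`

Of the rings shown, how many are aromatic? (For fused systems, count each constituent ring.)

2

The SMILES encodes an eight-membered carbon ring with four alternating C=C double bonds; a six-membered carbon ring with three alternating C=C double bonds, fused to a five-membered ring containing one oxygen and two C=C double bonds; a four-membered carbon ring with two alternating C=C double bonds; a four-membered carbon ring with two alternating C=C double bonds.
The 8-membered ring has only sp² ring atoms; a planar conformation would have a fully conjugated π system of 8 electrons. But 8 = 4(2), which is 4n not 4n+2, so it is not aromatic (cyclooctatetraene) — cyclooctatetraene distorts into a non-planar tub to avoid antiaromaticity.
The fused 6/5-membered bicyclic (with one oxygen) is a single π system with 9 sp² atoms and 10 π electrons from ring double bonds plus a heteroatom lone pair. 10 = 4(2)+2, so the system is aromatic and both rings count as aromatic (benzofuran).
The 4-membered ring has only sp² ring atoms; a planar conformation would have a fully conjugated π system of 4 electrons. But 4 = 4(1), which is 4n not 4n+2, so it is not aromatic (cyclobutadiene) — cyclobutadiene is antiaromatic and distorts to a rectangle.
The second 4-membered ring has only sp² ring atoms; a planar conformation would have a fully conjugated π system of 4 electrons. But 4 = 4(1), which is 4n not 4n+2, so it is not aromatic (cyclobutadiene) — cyclobutadiene is antiaromatic and distorts to a rectangle.
2 of the 5 rings are aromatic. Total: 2.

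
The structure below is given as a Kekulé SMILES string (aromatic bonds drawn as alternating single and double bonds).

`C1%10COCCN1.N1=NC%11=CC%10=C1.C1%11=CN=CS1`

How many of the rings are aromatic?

The SMILES encodes a six-membered saturated ring with an oxygen and an N–H nitrogen at positions 1 and 4; a six-membered ring with two adjacent nitrogens and three alternating double bonds; a five-membered ring with a sulfur at position 1 and a nitrogen at position 3 (in a C=N bond), with two double bonds.
The 6-membered ring with one oxygen and one N–H (1,4) has only sp³ atoms, so it is not fully conjugated — not aromatic (morpholine).
The 6-membered ring with two nitrogens (1,2) has a continuous p-orbital overlap around the ring; 3 ring double bonds give 6 π electrons. That satisfies 4n+2 with n=1, so it is aromatic (pyridazine).
The 5-membered ring with one sulfur and one =N– is planar and fully conjugated; 2 ring double bonds (4 π electrons) plus a heteroatom lone pair (2) give 6 π electrons. That satisfies 4n+2 with n=1, so it is aromatic (thiazole).
2 of the 3 rings are aromatic. Total: 2.

2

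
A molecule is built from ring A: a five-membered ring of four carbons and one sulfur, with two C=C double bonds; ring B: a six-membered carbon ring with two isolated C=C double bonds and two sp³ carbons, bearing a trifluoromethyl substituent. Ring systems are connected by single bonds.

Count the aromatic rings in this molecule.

Ring A is planar and fully conjugated; 2 ring double bonds (4 π electrons) plus a heteroatom lone pair (2) give 6 π electrons. 6 = 4(1)+2, so ring A is aromatic (thiophene).
Ring B has two sp³ carbons, so it is not fully conjugated — not aromatic (1,4-cyclohexadiene).
Aromatic: A. Total: 1.

1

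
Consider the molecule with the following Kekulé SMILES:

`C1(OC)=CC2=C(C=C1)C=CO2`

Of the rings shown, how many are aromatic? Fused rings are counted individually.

2

The SMILES encodes a six-membered carbon ring with three alternating C=C double bonds, fused to a five-membered ring containing one oxygen and two C=C double bonds.
The fused 6/5-membered bicyclic (with one oxygen) is a single π system with 9 sp² atoms and 10 π electrons from ring double bonds plus a heteroatom lone pair. 10 = 4(2)+2, so the system is aromatic and both rings count as aromatic (benzofuran).
2 of the 2 rings are aromatic. Total: 2.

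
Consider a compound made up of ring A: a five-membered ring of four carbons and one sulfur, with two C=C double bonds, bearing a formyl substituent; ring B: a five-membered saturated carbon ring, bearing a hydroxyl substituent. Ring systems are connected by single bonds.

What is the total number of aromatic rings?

Ring A is planar and fully conjugated; 2 ring double bonds (4 π electrons) plus a heteroatom lone pair (2) give 6 π electrons. That satisfies 4n+2 with n=1, so ring A is aromatic (thiophene).
Ring B has only sp³ atoms, so it is not fully conjugated — not aromatic (cyclopentane).
Aromatic: A. Total: 1.

1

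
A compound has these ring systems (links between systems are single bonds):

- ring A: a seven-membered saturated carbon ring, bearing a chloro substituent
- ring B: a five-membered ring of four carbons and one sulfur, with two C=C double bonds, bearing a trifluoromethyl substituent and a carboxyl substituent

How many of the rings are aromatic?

Ring A has only sp³ atoms, so it is not fully conjugated — not aromatic (cycloheptane).
Ring B is planar and fully conjugated; 2 ring double bonds (4 π electrons) plus a heteroatom lone pair (2) give 6 π electrons. 6 = 4(1)+2, so ring B is aromatic (thiophene).
Aromatic: B. Total: 1.

1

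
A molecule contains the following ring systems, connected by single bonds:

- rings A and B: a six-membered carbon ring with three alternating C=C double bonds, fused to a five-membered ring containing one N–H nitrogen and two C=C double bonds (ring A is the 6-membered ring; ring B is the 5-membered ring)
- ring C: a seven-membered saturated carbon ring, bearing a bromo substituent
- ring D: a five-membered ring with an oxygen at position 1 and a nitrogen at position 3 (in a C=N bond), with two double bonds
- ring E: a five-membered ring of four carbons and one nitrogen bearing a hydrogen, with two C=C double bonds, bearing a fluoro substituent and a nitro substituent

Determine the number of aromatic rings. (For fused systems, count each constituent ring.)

4

Rings A and B form a fused bicyclic system (with one N–H) with 9 sp² atoms and 10 π electrons from ring double bonds plus a heteroatom lone pair. 10 = 4(2)+2, so the system is aromatic and both rings count as aromatic (indole).
Ring C has only sp³ atoms, so it is not fully conjugated — not aromatic (cycloheptane).
Ring D is fully conjugated (every ring atom contributes a p orbital); 2 ring double bonds (4 π electrons) plus a heteroatom lone pair (2) give 6 π electrons. That satisfies 4n+2 with n=1, so ring D is aromatic (oxazole).
Ring E is fully conjugated (every ring atom contributes a p orbital); 2 ring double bonds (4 π electrons) plus a heteroatom lone pair (2) give 6 π electrons. That satisfies 4n+2 with n=1, so ring E is aromatic (pyrrole).
Aromatic: A, B, D, E. Total: 4.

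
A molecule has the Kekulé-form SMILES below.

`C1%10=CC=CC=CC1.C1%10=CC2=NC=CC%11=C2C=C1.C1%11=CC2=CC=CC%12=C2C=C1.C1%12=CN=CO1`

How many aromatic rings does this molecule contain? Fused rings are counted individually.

The SMILES encodes a seven-membered carbon ring with three C=C double bonds and one sp³ carbon; two fused six-membered rings, each with three alternating double bonds; one ring is all carbon and the other has one ring nitrogen; two fused six-membered carbon rings, each with three alternating C=C double bonds; a five-membered ring with an oxygen at position 1 and a nitrogen at position 3 (in a C=N bond), with two double bonds.
The 7-membered ring has one sp³ carbon, so it is not fully conjugated — not aromatic (cycloheptatriene).
The fused 6/6-membered bicyclic (with one nitrogen) is a single π system with 10 sp² atoms and 10 π electrons from ring double bonds. 10 = 4(2)+2, so the system is aromatic and both rings count as aromatic (quinoline).
The fused 6/6-membered bicyclic is a single π system with 10 sp² atoms and 10 π electrons from ring double bonds. 10 = 4(2)+2, so the system is aromatic and both rings count as aromatic (naphthalene).
The 5-membered ring with one oxygen and one =N– is planar and fully conjugated; 2 ring double bonds (4 π electrons) plus a heteroatom lone pair (2) give 6 π electrons. Since 6 = 4n+2 (n=1), it is aromatic (oxazole).
5 of the 6 rings are aromatic. Total: 5.

5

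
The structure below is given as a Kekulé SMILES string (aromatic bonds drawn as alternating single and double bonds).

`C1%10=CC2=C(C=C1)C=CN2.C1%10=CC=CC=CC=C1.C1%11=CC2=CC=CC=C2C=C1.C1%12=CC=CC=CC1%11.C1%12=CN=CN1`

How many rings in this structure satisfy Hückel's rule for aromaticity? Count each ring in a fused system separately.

5

The SMILES encodes a six-membered carbon ring with three alternating C=C double bonds, fused to a five-membered ring containing one N–H nitrogen and two C=C double bonds; an eight-membered carbon ring with four alternating C=C double bonds; two fused six-membered carbon rings, each with three alternating C=C double bonds; a seven-membered carbon ring with three C=C double bonds and one sp³ carbon; a five-membered ring with nitrogens at positions 1 and 3 (one bearing H, one in a C=N bond) and two double bonds.
The fused 6/5-membered bicyclic (with one N–H) is a single π system with 9 sp² atoms and 10 π electrons from ring double bonds plus a heteroatom lone pair. 10 = 4(2)+2, so the system is aromatic and both rings count as aromatic (indole).
The 8-membered ring has only sp² ring atoms; a planar conformation would have a fully conjugated π system of 8 electrons. But 8 = 4(2), which is 4n not 4n+2, so it is not aromatic (cyclooctatetraene) — cyclooctatetraene distorts into a non-planar tub to avoid antiaromaticity.
The fused 6/6-membered bicyclic is a single π system with 10 sp² atoms and 10 π electrons from ring double bonds. 10 = 4(2)+2, so the system is aromatic and both rings count as aromatic (naphthalene).
The 7-membered ring has one sp³ carbon, so it is not fully conjugated — not aromatic (cycloheptatriene).
The 5-membered ring with two nitrogens (one N–H, one =N–) has a continuous p-orbital overlap around the ring; 2 ring double bonds (4 π electrons) plus a heteroatom lone pair (2) give 6 π electrons. 6 = 4(1)+2, so it is aromatic (imidazole).
5 of the 7 rings are aromatic. Total: 5.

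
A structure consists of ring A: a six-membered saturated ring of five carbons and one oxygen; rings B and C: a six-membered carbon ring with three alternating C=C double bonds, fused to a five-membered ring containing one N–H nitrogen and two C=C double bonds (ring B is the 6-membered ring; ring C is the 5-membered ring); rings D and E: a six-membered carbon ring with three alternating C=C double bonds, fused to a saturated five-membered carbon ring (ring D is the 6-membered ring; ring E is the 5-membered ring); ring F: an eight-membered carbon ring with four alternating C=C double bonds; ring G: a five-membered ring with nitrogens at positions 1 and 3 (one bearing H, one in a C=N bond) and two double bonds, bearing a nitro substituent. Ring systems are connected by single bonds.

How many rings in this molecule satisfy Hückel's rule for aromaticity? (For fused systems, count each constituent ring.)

4

Ring A has only sp³ atoms, so it is not fully conjugated — not aromatic (tetrahydropyran).
Rings B and C form a fused bicyclic system (with one N–H) with 9 sp² atoms and 10 π electrons from ring double bonds plus a heteroatom lone pair. 10 = 4(2)+2, so the system is aromatic and both rings count as aromatic (indole).
Ring D is fully conjugated (every ring atom contributes a p orbital); 3 ring double bonds give 6 π electrons. Since 6 = 4n+2 (n=1), ring D is aromatic (benzene ring).
Ring E has three sp³ carbons, so it is not fully conjugated — not aromatic (cyclopentane ring).
Ring F has only sp² ring atoms; a planar conformation would have a fully conjugated π system of 8 electrons. But 8 = 4(2), which is 4n not 4n+2, so ring F is not aromatic (cyclooctatetraene) — cyclooctatetraene distorts into a non-planar tub to avoid antiaromaticity.
Ring G has a continuous p-orbital overlap around the ring; 2 ring double bonds (4 π electrons) plus a heteroatom lone pair (2) give 6 π electrons. That satisfies 4n+2 with n=1, so ring G is aromatic (imidazole).
Aromatic: B, C, D, G. Total: 4.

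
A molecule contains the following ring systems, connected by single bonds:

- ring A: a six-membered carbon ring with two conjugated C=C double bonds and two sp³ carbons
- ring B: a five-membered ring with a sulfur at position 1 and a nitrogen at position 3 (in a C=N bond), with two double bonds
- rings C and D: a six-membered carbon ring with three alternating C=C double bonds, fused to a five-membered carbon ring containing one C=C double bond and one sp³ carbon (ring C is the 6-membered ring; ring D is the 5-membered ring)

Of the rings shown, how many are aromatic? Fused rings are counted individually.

2

Ring A has two sp³ carbons, so it is not fully conjugated — not aromatic (1,3-cyclohexadiene).
Ring B is fully conjugated (every ring atom contributes a p orbital); 2 ring double bonds (4 π electrons) plus a heteroatom lone pair (2) give 6 π electrons. 6 = 4(1)+2, so ring B is aromatic (thiazole).
Ring C is planar and fully conjugated; 3 ring double bonds give 6 π electrons. Since 6 = 4n+2 (n=1), ring C is aromatic (benzene ring).
Ring D has one sp³ carbon, so it is not fully conjugated — not aromatic (cyclopentene ring).
Aromatic: B, C. Total: 2.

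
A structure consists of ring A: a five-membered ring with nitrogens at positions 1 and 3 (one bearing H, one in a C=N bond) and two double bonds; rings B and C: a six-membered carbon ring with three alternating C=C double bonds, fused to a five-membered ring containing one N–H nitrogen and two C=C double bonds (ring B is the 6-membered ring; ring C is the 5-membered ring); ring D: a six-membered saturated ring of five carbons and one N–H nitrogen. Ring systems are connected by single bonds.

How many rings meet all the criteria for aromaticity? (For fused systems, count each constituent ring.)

3

Ring A is fully conjugated (every ring atom contributes a p orbital); 2 ring double bonds (4 π electrons) plus a heteroatom lone pair (2) give 6 π electrons. 6 = 4(1)+2, so ring A is aromatic (imidazole).
Rings B and C form a fused bicyclic system (with one N–H) with 9 sp² atoms and 10 π electrons from ring double bonds plus a heteroatom lone pair. 10 = 4(2)+2, so the system is aromatic and both rings count as aromatic (indole).
Ring D has only sp³ atoms, so it is not fully conjugated — not aromatic (piperidine).
Aromatic: A, B, C. Total: 3.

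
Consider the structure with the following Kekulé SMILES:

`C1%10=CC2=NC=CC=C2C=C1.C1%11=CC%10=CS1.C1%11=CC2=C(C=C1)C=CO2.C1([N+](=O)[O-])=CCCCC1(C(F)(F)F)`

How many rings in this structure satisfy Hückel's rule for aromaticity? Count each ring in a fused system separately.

5

The SMILES encodes two fused six-membered rings, each with three alternating double bonds; one ring is all carbon and the other has one ring nitrogen; a five-membered ring of four carbons and one sulfur, with two C=C double bonds; a six-membered carbon ring with three alternating C=C double bonds, fused to a five-membered ring containing one oxygen and two C=C double bonds; a six-membered carbon ring with one C=C double bond.
The fused 6/6-membered bicyclic (with one nitrogen) is a single π system with 10 sp² atoms and 10 π electrons from ring double bonds. 10 = 4(2)+2, so the system is aromatic and both rings count as aromatic (quinoline).
The 5-membered ring with one sulfur has a continuous p-orbital overlap around the ring; 2 ring double bonds (4 π electrons) plus a heteroatom lone pair (2) give 6 π electrons. That satisfies 4n+2 with n=1, so it is aromatic (thiophene).
The fused 6/5-membered bicyclic (with one oxygen) is a single π system with 9 sp² atoms and 10 π electrons from ring double bonds plus a heteroatom lone pair. 10 = 4(2)+2, so the system is aromatic and both rings count as aromatic (benzofuran).
The 6-membered ring has four sp³ carbons, so it is not fully conjugated — not aromatic (cyclohexene).
5 of the 6 rings are aromatic. Total: 5.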